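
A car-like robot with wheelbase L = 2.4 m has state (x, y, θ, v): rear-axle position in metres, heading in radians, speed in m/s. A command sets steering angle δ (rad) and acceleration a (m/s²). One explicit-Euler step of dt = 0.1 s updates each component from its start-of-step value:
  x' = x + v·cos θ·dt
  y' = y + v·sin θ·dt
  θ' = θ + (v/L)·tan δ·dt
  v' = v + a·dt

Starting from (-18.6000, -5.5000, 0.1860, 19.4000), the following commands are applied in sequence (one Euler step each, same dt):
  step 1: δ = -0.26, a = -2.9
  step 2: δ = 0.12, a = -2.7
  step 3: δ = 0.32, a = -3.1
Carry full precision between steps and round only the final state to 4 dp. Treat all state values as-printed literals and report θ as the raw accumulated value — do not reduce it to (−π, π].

(-12.9035, -5.0706, 0.3271, 18.5300)

after step 1 (δ=-0.26, a=-2.9): (-16.693461, -5.141237, -0.029034, 19.110000)
after step 2 (δ=0.12, a=-2.7): (-14.783267, -5.196713, 0.066977, 18.840000)
after step 3 (δ=0.32, a=-3.1): (-12.903491, -5.070623, 0.327118, 18.530000)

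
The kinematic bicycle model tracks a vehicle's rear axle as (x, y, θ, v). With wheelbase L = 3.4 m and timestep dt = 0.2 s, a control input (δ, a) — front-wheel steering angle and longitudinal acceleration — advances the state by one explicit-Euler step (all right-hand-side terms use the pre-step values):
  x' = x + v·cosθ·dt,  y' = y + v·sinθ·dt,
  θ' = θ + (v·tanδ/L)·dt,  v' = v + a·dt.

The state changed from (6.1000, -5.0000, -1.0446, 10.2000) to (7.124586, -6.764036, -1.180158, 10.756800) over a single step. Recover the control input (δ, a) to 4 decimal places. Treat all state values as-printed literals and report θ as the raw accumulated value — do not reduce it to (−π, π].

δ = -0.2222, a = 2.7840

a = (v'−v)/dt = (0.556800)/0.2 = 2.7840
Δθ = θ'−θ = -0.135558;  (v·dt/L) = 10.2000·0.2/3.4 = 0.600000
tan δ = Δθ·L/(v·dt) = -0.225930  →  δ = -0.2222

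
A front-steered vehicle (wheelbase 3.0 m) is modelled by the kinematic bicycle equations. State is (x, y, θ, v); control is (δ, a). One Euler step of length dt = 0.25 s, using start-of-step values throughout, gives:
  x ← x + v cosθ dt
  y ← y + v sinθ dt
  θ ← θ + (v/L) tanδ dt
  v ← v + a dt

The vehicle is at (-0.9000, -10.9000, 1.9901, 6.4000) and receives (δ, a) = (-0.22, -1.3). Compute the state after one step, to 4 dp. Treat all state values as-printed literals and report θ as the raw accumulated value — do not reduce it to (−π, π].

x' = -0.9000 + 6.4000·cos(1.9901)·0.25 = -1.5514
y' = -10.9000 + 6.4000·sin(1.9901)·0.25 = -9.4386
θ' = 1.9901 + (6.4000/3.0)·tan(-0.22)·0.25 = 1.8708
v' = 6.4000 − 1.3000·0.25 = 6.0750

(-1.5514, -9.4386, 1.8708, 6.0750)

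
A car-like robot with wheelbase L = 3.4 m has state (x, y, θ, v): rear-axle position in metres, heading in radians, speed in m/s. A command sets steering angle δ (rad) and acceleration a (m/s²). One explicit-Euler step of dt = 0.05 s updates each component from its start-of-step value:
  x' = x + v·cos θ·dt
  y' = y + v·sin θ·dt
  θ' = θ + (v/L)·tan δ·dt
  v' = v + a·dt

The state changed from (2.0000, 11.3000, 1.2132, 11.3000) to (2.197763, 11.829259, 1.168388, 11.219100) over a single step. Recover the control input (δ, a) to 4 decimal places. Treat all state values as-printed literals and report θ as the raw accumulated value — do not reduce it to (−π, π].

a = (v'−v)/dt = (-0.080900)/0.05 = -1.6180
Δθ = θ'−θ = -0.044812;  (v·dt/L) = 11.3000·0.05/3.4 = 0.166176
tan δ = Δθ·L/(v·dt) = -0.269665  →  δ = -0.2634

δ = -0.2634, a = -1.6180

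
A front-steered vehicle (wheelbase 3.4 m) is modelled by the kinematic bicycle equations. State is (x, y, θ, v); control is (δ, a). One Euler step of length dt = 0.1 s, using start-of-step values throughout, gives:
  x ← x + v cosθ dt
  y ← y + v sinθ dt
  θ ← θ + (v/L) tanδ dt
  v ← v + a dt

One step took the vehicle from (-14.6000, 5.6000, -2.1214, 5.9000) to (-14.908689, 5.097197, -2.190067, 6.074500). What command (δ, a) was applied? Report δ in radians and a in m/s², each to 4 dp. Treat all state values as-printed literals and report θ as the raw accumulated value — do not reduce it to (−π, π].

δ = -0.3768, a = 1.7450

a = (v'−v)/dt = (0.174500)/0.1 = 1.7450
Δθ = θ'−θ = -0.068667;  (v·dt/L) = 5.9000·0.1/3.4 = 0.173529
tan δ = Δθ·L/(v·dt) = -0.395708  →  δ = -0.3768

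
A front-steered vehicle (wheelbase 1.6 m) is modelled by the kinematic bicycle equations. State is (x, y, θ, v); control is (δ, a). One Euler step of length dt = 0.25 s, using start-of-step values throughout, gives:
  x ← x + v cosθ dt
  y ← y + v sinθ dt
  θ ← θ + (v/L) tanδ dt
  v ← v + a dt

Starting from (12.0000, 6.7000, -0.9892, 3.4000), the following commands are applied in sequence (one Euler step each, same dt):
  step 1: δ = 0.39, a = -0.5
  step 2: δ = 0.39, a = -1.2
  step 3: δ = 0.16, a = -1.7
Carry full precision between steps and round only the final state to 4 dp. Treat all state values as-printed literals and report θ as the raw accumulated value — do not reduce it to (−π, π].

(13.6842, 5.0239, -0.4855, 2.5500)

after step 1 (δ=0.39, a=-0.5): (12.466955, 5.989751, -0.770827, 3.275000)
after step 2 (δ=0.39, a=-1.2): (13.054272, 5.419305, -0.560483, 2.975000)
after step 3 (δ=0.16, a=-1.7): (13.684228, 5.023931, -0.485466, 2.550000)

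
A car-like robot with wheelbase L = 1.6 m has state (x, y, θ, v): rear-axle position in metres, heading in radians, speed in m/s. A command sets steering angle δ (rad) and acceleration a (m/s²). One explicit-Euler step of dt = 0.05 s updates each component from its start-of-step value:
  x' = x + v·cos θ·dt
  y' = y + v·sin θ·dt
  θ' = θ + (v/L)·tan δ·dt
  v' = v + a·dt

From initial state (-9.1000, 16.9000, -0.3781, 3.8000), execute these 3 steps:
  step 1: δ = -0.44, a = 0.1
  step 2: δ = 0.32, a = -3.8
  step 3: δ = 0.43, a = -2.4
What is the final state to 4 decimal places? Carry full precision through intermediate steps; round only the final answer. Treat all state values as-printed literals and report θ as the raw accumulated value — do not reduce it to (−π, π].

(-8.5839, 16.6804, -0.3428, 3.4950)

after step 1 (δ=-0.44, a=0.1): (-8.923420, 16.829860, -0.434005, 3.805000)
after step 2 (δ=0.32, a=-3.8): (-8.750808, 16.749859, -0.394601, 3.615000)
after step 3 (δ=0.43, a=-2.4): (-8.583949, 16.680371, -0.342791, 3.495000)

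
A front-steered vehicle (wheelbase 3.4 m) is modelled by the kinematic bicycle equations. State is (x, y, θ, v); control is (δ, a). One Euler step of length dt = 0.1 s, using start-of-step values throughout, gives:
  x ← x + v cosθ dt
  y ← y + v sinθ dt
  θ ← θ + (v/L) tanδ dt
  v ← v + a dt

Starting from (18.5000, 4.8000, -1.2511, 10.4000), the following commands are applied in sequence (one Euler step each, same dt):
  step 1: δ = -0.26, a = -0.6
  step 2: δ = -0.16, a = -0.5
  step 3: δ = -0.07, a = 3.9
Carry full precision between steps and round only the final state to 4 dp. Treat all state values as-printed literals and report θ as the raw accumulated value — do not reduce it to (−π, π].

after step 1 (δ=-0.26, a=-0.6): (18.826849, 3.812696, -1.332471, 10.340000)
after step 2 (δ=-0.16, a=-0.5): (19.070951, 2.807922, -1.381550, 10.290000)
after step 3 (δ=-0.07, a=3.9): (19.264526, 1.797294, -1.402770, 10.680000)

(19.2645, 1.7973, -1.4028, 10.6800)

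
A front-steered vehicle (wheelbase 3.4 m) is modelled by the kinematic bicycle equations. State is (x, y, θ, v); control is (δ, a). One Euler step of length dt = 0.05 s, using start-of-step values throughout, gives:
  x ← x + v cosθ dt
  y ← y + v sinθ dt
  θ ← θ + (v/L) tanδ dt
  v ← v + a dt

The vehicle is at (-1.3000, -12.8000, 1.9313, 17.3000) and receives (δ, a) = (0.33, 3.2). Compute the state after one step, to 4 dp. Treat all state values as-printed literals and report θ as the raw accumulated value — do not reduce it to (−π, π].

x' = -1.3000 + 17.3000·cos(1.9313)·0.05 = -1.6051
y' = -12.8000 + 17.3000·sin(1.9313)·0.05 = -11.9906
θ' = 1.9313 + (17.3000/3.4)·tan(0.33)·0.05 = 2.0184
v' = 17.3000 + 3.2000·0.05 = 17.4600

(-1.6051, -11.9906, 2.0184, 17.4600)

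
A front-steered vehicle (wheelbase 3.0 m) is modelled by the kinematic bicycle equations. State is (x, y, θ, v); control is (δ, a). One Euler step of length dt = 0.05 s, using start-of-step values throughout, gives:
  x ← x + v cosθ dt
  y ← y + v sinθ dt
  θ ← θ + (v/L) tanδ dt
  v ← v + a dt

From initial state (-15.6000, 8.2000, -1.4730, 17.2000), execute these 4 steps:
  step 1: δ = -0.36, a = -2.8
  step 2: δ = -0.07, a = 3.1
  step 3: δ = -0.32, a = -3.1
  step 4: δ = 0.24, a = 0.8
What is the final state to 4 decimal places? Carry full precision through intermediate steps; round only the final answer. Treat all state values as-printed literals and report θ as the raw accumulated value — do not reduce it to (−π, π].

after step 1 (δ=-0.36, a=-2.8): (-15.516029, 7.344109, -1.580902, 17.060000)
after step 2 (δ=-0.07, a=3.1): (-15.524649, 6.491153, -1.600838, 17.215000)
after step 3 (δ=-0.32, a=-3.1): (-15.550504, 5.630791, -1.695919, 17.060000)
after step 4 (δ=0.24, a=0.8): (-15.656955, 4.784460, -1.626338, 17.100000)

(-15.6570, 4.7845, -1.6263, 17.1000)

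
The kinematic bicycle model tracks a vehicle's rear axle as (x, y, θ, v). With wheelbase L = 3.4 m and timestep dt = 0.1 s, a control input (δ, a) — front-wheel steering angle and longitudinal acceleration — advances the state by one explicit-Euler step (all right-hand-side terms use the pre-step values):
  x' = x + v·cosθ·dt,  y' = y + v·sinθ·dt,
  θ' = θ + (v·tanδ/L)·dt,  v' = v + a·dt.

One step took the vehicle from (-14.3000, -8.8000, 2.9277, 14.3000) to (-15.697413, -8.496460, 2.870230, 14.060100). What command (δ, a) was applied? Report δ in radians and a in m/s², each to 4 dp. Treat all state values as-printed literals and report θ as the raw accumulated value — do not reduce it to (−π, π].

a = (v'−v)/dt = (-0.239900)/0.1 = -2.3990
Δθ = θ'−θ = -0.057470;  (v·dt/L) = 14.3000·0.1/3.4 = 0.420588
tan δ = Δθ·L/(v·dt) = -0.136642  →  δ = -0.1358

δ = -0.1358, a = -2.3990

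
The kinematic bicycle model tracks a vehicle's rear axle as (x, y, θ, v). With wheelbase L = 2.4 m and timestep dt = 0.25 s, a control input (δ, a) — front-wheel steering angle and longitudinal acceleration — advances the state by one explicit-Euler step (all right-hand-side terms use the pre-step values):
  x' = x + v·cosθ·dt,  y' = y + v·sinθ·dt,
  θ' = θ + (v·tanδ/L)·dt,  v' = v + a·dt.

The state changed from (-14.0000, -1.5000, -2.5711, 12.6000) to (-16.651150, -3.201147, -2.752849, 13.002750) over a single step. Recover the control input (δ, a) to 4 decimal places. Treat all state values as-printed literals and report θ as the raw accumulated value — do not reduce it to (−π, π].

a = (v'−v)/dt = (0.402750)/0.25 = 1.6110
Δθ = θ'−θ = -0.181749;  (v·dt/L) = 12.6000·0.25/2.4 = 1.312500
tan δ = Δθ·L/(v·dt) = -0.138475  →  δ = -0.1376

δ = -0.1376, a = 1.6110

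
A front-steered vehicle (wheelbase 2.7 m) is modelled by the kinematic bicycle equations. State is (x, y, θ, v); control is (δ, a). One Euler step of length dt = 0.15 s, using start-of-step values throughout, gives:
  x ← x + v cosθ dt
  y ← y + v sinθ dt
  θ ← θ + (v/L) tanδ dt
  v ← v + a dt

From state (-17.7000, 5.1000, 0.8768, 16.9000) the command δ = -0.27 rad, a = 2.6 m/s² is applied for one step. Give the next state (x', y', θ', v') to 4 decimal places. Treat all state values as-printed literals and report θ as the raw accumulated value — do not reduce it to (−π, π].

x' = -17.7000 + 16.9000·cos(0.8768)·0.15 = -16.0786
y' = 5.1000 + 16.9000·sin(0.8768)·0.15 = 7.0486
θ' = 0.8768 + (16.9000/2.7)·tan(-0.27)·0.15 = 0.6170
v' = 16.9000 + 2.6000·0.15 = 17.2900

(-16.0786, 7.0486, 0.6170, 17.2900)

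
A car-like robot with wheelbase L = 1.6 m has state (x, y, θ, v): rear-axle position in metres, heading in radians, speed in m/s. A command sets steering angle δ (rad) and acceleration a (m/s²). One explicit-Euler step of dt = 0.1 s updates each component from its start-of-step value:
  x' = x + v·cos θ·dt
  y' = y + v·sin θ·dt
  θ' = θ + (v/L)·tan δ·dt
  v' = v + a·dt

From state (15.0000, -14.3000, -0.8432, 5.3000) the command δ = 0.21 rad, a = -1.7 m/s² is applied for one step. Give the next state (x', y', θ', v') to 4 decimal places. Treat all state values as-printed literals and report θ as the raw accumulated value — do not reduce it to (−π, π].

(15.3525, -14.6958, -0.7726, 5.1300)

x' = 15.0000 + 5.3000·cos(-0.8432)·0.1 = 15.3525
y' = -14.3000 + 5.3000·sin(-0.8432)·0.1 = -14.6958
θ' = -0.8432 + (5.3000/1.6)·tan(0.21)·0.1 = -0.7726
v' = 5.3000 − 1.7000·0.1 = 5.1300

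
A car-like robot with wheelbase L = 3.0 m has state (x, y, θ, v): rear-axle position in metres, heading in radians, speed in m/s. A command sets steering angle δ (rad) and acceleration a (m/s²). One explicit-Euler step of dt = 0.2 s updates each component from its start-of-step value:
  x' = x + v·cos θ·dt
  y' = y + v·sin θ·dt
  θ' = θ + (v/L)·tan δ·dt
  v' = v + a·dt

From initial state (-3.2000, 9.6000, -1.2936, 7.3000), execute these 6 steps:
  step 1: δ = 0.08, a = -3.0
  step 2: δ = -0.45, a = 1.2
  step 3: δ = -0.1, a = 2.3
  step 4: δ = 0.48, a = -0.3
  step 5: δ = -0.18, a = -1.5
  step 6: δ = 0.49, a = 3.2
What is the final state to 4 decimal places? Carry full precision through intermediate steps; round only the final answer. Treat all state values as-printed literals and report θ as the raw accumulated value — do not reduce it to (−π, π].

(-1.4059, 1.2922, -1.0986, 7.6800)

after step 1 (δ=0.08, a=-3.0): (-2.800456, 8.195733, -1.254583, 6.700000)
after step 2 (δ=-0.45, a=1.2): (-2.383757, 6.922171, -1.470348, 6.940000)
after step 3 (δ=-0.1, a=2.3): (-2.244569, 5.541167, -1.516769, 7.400000)
after step 4 (δ=0.48, a=-0.3): (-2.164648, 4.063327, -1.259935, 7.340000)
after step 5 (δ=-0.18, a=-1.5): (-1.715618, 2.665687, -1.348979, 7.040000)
after step 6 (δ=0.49, a=3.2): (-1.405854, 1.292184, -1.098642, 7.680000)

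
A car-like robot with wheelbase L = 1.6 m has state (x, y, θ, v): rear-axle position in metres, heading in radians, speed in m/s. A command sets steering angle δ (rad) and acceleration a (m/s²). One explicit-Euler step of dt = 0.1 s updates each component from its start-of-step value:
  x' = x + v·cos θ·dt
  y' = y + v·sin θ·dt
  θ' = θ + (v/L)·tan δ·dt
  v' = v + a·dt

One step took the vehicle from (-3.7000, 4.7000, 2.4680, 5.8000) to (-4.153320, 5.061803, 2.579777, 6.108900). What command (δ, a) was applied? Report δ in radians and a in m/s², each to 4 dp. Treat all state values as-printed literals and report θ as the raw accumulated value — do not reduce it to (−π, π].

δ = 0.2991, a = 3.0890

a = (v'−v)/dt = (0.308900)/0.1 = 3.0890
Δθ = θ'−θ = 0.111777;  (v·dt/L) = 5.8000·0.1/1.6 = 0.362500
tan δ = Δθ·L/(v·dt) = 0.308350  →  δ = 0.2991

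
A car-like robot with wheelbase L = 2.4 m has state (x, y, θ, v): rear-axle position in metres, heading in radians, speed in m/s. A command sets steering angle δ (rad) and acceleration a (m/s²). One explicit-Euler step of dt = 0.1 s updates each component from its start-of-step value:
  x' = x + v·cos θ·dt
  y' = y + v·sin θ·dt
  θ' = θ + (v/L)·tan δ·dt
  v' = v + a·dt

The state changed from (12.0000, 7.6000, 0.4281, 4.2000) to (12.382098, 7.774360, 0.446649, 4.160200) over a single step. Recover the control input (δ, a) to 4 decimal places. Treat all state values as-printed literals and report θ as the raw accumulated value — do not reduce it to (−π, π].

δ = 0.1056, a = -0.3980

a = (v'−v)/dt = (-0.039800)/0.1 = -0.3980
Δθ = θ'−θ = 0.018549;  (v·dt/L) = 4.2000·0.1/2.4 = 0.175000
tan δ = Δθ·L/(v·dt) = 0.105994  →  δ = 0.1056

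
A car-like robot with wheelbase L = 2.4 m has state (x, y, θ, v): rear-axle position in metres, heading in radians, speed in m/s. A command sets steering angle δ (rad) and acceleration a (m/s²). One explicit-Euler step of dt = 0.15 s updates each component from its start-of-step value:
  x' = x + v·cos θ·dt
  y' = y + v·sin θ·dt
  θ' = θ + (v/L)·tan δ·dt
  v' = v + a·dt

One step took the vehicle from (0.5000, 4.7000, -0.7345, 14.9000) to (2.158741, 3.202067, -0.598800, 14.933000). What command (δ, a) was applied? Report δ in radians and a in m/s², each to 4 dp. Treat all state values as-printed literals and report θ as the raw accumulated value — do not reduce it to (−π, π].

a = (v'−v)/dt = (0.033000)/0.15 = 0.2200
Δθ = θ'−θ = 0.135700;  (v·dt/L) = 14.9000·0.15/2.4 = 0.931250
tan δ = Δθ·L/(v·dt) = 0.145718  →  δ = 0.1447

δ = 0.1447, a = 0.2200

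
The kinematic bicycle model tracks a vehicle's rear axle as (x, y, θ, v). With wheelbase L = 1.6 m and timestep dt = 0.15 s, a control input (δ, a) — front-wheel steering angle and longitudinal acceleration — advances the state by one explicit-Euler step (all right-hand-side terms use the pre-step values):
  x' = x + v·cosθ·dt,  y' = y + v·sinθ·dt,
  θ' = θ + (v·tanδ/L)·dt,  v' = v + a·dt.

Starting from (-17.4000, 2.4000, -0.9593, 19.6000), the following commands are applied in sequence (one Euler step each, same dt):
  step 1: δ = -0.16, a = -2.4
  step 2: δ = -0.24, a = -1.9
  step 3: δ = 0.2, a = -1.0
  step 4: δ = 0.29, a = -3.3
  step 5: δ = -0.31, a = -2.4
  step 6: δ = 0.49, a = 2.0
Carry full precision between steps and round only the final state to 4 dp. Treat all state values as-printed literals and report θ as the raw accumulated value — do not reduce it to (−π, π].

after step 1 (δ=-0.16, a=-2.4): (-15.712166, -0.007242, -1.255835, 19.240000)
after step 2 (δ=-0.24, a=-1.9): (-14.818141, -2.751275, -1.697243, 18.955000)
after step 3 (δ=0.2, a=-1.0): (-15.176702, -5.571825, -1.337020, 18.805000)
after step 4 (δ=0.29, a=-3.3): (-14.523268, -8.315847, -0.810928, 18.310000)
after step 5 (δ=-0.31, a=-2.4): (-12.631408, -10.306858, -1.360790, 17.950000)
after step 6 (δ=0.49, a=2.0): (-12.070113, -12.940203, -0.463198, 18.250000)

(-12.0701, -12.9402, -0.4632, 18.2500)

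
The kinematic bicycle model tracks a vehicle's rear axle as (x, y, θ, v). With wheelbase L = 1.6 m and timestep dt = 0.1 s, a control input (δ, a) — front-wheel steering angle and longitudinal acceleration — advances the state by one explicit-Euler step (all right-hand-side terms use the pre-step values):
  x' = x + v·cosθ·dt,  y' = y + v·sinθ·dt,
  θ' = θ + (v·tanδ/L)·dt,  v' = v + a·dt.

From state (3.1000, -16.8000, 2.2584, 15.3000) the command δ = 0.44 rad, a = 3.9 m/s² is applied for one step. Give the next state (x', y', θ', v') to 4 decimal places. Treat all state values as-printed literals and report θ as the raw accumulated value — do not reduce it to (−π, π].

(2.1289, -15.6177, 2.7086, 15.6900)

x' = 3.1000 + 15.3000·cos(2.2584)·0.1 = 2.1289
y' = -16.8000 + 15.3000·sin(2.2584)·0.1 = -15.6177
θ' = 2.2584 + (15.3000/1.6)·tan(0.44)·0.1 = 2.7086
v' = 15.3000 + 3.9000·0.1 = 15.6900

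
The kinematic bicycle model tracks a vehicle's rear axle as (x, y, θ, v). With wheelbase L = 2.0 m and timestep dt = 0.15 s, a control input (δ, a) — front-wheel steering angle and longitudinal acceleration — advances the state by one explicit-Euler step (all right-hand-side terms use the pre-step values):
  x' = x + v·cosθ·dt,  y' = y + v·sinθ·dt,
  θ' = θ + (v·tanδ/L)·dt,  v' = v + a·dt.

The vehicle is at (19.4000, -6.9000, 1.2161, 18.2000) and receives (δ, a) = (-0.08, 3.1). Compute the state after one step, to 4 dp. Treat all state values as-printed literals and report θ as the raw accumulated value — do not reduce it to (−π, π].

(20.3481, -4.3399, 1.1067, 18.6650)

x' = 19.4000 + 18.2000·cos(1.2161)·0.15 = 20.3481
y' = -6.9000 + 18.2000·sin(1.2161)·0.15 = -4.3399
θ' = 1.2161 + (18.2000/2.0)·tan(-0.08)·0.15 = 1.1067
v' = 18.2000 + 3.1000·0.15 = 18.6650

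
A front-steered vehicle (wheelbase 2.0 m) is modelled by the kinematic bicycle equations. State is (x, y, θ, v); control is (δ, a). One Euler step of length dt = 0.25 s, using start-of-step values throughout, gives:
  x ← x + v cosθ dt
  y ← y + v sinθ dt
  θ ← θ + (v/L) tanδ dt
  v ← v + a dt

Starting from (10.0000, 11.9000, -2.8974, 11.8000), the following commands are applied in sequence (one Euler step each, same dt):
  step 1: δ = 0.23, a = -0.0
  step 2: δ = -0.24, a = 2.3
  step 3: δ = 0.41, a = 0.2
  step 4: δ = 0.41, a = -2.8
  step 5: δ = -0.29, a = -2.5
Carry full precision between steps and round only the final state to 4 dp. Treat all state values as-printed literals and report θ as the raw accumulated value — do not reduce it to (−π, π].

after step 1 (δ=0.23, a=-0.0): (7.137518, 11.186770, -2.552039, 11.800000)
after step 2 (δ=-0.24, a=2.3): (4.685512, 9.546598, -2.912996, 12.375000)
after step 3 (δ=0.41, a=0.2): (1.672245, 8.845519, -2.240676, 12.425000)
after step 4 (δ=0.41, a=-2.8): (-0.256399, 6.410540, -1.565639, 11.725000)
after step 5 (δ=-0.29, a=-2.5): (-0.241282, 3.479329, -2.003000, 11.100000)

(-0.2413, 3.4793, -2.0030, 11.1000)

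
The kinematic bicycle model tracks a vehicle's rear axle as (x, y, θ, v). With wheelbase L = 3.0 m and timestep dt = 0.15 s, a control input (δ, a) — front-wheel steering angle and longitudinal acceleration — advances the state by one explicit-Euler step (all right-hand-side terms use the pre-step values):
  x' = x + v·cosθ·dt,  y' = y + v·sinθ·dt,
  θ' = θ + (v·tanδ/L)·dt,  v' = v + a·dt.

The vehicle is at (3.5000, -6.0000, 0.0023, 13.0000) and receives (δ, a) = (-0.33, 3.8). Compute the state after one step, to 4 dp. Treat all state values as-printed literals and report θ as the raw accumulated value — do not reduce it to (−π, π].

x' = 3.5000 + 13.0000·cos(0.0023)·0.15 = 5.4500
y' = -6.0000 + 13.0000·sin(0.0023)·0.15 = -5.9955
θ' = 0.0023 + (13.0000/3.0)·tan(-0.33)·0.15 = -0.2203
v' = 13.0000 + 3.8000·0.15 = 13.5700

(5.4500, -5.9955, -0.2203, 13.5700)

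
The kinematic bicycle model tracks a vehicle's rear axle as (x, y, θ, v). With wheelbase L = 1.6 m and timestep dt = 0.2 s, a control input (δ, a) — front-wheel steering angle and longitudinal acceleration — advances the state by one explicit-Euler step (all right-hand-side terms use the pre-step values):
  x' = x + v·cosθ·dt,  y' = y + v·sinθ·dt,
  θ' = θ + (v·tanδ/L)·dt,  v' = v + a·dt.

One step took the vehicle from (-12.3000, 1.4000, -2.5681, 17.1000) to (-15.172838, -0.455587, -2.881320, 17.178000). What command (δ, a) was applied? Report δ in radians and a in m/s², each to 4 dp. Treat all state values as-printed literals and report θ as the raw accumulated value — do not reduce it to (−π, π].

a = (v'−v)/dt = (0.078000)/0.2 = 0.3900
Δθ = θ'−θ = -0.313220;  (v·dt/L) = 17.1000·0.2/1.6 = 2.137500
tan δ = Δθ·L/(v·dt) = -0.146536  →  δ = -0.1455

δ = -0.1455, a = 0.3900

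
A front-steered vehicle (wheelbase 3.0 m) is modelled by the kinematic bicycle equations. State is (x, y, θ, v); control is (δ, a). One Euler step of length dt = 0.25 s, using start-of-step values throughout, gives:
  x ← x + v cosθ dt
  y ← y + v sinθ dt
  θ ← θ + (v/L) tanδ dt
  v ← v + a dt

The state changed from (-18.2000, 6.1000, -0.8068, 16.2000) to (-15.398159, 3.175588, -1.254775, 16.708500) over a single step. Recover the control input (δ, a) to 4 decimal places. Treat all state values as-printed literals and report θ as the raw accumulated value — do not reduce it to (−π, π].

a = (v'−v)/dt = (0.508500)/0.25 = 2.0340
Δθ = θ'−θ = -0.447975;  (v·dt/L) = 16.2000·0.25/3.0 = 1.350000
tan δ = Δθ·L/(v·dt) = -0.331833  →  δ = -0.3204

δ = -0.3204, a = 2.0340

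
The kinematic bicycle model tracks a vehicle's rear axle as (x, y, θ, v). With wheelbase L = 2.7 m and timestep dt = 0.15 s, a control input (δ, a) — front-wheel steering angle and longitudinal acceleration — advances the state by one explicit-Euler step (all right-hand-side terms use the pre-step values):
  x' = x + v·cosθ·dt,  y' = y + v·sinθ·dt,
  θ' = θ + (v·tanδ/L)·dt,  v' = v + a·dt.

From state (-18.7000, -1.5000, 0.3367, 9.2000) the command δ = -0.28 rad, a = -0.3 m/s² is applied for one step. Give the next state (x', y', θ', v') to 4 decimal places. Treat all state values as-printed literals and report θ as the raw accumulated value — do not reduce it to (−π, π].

x' = -18.7000 + 9.2000·cos(0.3367)·0.15 = -17.3975
y' = -1.5000 + 9.2000·sin(0.3367)·0.15 = -1.0441
θ' = 0.3367 + (9.2000/2.7)·tan(-0.28)·0.15 = 0.1897
v' = 9.2000 − 0.3000·0.15 = 9.1550

(-17.3975, -1.0441, 0.1897, 9.1550)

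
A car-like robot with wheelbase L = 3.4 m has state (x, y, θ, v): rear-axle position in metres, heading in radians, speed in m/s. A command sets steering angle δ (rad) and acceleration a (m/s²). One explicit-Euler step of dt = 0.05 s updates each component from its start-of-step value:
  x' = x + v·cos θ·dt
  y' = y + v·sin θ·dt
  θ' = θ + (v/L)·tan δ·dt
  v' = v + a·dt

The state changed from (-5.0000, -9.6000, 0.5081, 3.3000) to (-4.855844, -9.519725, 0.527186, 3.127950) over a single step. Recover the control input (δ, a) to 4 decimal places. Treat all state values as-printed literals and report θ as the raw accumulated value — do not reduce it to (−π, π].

δ = 0.3747, a = -3.4410

a = (v'−v)/dt = (-0.172050)/0.05 = -3.4410
Δθ = θ'−θ = 0.019086;  (v·dt/L) = 3.3000·0.05/3.4 = 0.048529
tan δ = Δθ·L/(v·dt) = 0.393287  →  δ = 0.3747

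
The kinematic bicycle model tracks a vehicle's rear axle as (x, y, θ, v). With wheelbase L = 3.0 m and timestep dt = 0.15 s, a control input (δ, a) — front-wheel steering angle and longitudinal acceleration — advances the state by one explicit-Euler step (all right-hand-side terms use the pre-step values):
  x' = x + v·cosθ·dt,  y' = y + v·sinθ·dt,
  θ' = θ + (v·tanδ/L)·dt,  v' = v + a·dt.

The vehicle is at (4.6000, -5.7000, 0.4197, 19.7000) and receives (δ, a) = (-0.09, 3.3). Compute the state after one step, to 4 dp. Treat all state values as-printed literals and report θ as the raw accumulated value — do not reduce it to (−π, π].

(7.2985, -4.4959, 0.3308, 20.1950)

x' = 4.6000 + 19.7000·cos(0.4197)·0.15 = 7.2985
y' = -5.7000 + 19.7000·sin(0.4197)·0.15 = -4.4959
θ' = 0.4197 + (19.7000/3.0)·tan(-0.09)·0.15 = 0.3308
v' = 19.7000 + 3.3000·0.15 = 20.1950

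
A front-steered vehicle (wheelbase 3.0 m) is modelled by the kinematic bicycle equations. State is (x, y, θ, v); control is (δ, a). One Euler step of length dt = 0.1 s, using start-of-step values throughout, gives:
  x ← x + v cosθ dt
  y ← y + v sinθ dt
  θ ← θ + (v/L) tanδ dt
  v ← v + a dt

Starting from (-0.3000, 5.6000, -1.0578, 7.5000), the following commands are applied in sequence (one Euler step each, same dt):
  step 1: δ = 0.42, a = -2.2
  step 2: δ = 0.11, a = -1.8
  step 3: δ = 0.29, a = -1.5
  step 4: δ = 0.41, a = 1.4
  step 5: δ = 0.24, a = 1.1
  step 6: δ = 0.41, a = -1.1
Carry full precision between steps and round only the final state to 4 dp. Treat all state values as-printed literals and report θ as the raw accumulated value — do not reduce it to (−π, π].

after step 1 (δ=0.42, a=-2.2): (0.068093, 4.946542, -0.946157, 7.280000)
after step 2 (δ=0.11, a=-1.8): (0.493830, 4.356007, -0.919355, 7.100000)
after step 3 (δ=0.29, a=-1.5): (0.924327, 3.791407, -0.848731, 6.950000)
after step 4 (δ=0.41, a=1.4): (1.383677, 3.269850, -0.748041, 7.090000)
after step 5 (δ=0.24, a=1.1): (1.903390, 2.787585, -0.690207, 7.200000)
after step 6 (δ=0.41, a=-1.1): (2.458593, 2.329163, -0.585895, 7.090000)

(2.4586, 2.3292, -0.5859, 7.0900)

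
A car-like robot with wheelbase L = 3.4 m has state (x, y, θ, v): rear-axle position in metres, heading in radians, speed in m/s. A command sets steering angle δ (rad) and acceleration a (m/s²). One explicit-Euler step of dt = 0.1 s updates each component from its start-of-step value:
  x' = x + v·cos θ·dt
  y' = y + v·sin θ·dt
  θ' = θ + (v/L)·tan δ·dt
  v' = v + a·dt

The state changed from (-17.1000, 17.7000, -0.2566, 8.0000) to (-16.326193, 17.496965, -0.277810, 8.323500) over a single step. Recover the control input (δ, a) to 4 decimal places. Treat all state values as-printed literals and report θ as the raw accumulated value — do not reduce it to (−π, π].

a = (v'−v)/dt = (0.323500)/0.1 = 3.2350
Δθ = θ'−θ = -0.021210;  (v·dt/L) = 8.0000·0.1/3.4 = 0.235294
tan δ = Δθ·L/(v·dt) = -0.090143  →  δ = -0.0899

δ = -0.0899, a = 3.2350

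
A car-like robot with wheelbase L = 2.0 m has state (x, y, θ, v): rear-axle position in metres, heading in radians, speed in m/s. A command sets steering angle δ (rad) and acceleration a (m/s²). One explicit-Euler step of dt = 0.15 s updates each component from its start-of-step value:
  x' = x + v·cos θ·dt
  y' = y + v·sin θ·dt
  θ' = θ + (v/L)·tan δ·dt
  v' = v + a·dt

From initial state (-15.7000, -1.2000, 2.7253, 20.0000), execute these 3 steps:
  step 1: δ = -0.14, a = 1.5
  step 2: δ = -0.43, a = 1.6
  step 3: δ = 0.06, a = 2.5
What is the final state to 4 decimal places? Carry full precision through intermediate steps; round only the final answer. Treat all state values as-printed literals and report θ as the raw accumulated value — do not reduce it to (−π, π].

after step 1 (δ=-0.14, a=1.5): (-18.443783, 0.013118, 2.513917, 20.225000)
after step 2 (δ=-0.43, a=1.6): (-20.899285, 1.794732, 1.818246, 20.465000)
after step 3 (δ=0.06, a=2.5): (-21.651166, 4.770978, 1.910450, 20.840000)

(-21.6512, 4.7710, 1.9104, 20.8400)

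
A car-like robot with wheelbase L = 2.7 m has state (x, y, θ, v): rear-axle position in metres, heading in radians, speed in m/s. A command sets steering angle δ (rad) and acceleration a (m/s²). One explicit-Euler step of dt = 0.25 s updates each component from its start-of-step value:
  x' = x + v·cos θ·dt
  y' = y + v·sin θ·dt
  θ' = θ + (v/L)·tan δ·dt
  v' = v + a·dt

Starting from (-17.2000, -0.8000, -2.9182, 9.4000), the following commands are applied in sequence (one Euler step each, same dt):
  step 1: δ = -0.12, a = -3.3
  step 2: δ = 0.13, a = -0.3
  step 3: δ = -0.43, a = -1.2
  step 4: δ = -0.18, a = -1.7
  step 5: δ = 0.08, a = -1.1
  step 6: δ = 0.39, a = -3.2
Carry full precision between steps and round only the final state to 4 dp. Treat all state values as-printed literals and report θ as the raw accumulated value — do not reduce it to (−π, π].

(-29.4233, -0.8200, -3.0753, 6.7000)

after step 1 (δ=-0.12, a=-3.3): (-19.491606, -1.320617, -3.023149, 8.575000)
after step 2 (δ=0.13, a=-0.3): (-21.620336, -1.573938, -2.919346, 8.500000)
after step 3 (δ=-0.43, a=-1.2): (-23.693071, -2.042335, -3.280297, 8.200000)
after step 4 (δ=-0.18, a=-1.7): (-25.723383, -1.758901, -3.418459, 7.775000)
after step 5 (δ=0.08, a=-1.1): (-27.593108, -1.227590, -3.360744, 7.500000)
after step 6 (δ=0.39, a=-3.2): (-29.423262, -0.819963, -3.075289, 6.700000)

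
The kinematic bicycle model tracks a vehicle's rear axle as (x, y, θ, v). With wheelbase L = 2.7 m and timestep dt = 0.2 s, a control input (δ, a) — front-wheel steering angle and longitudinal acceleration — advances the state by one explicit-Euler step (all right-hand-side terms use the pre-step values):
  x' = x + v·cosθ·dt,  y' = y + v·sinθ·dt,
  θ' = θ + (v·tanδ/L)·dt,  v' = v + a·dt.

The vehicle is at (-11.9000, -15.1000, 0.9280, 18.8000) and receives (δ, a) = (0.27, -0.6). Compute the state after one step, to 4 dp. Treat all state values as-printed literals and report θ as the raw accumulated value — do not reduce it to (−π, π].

x' = -11.9000 + 18.8000·cos(0.9280)·0.2 = -9.6461
y' = -15.1000 + 18.8000·sin(0.9280)·0.2 = -12.0904
θ' = 0.9280 + (18.8000/2.7)·tan(0.27)·0.2 = 1.3134
v' = 18.8000 − 0.6000·0.2 = 18.6800

(-9.6461, -12.0904, 1.3134, 18.6800)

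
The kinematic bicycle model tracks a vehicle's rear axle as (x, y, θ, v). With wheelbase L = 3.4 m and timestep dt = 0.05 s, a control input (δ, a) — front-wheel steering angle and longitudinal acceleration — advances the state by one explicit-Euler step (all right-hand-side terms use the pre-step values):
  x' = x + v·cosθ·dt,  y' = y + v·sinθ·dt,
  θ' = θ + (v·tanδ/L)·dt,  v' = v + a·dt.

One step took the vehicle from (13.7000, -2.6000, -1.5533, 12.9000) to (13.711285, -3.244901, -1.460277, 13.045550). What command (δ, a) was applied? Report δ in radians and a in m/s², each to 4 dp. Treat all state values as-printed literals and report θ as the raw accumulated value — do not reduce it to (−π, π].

δ = 0.4559, a = 2.9110

a = (v'−v)/dt = (0.145550)/0.05 = 2.9110
Δθ = θ'−θ = 0.093023;  (v·dt/L) = 12.9000·0.05/3.4 = 0.189706
tan δ = Δθ·L/(v·dt) = 0.490354  →  δ = 0.4559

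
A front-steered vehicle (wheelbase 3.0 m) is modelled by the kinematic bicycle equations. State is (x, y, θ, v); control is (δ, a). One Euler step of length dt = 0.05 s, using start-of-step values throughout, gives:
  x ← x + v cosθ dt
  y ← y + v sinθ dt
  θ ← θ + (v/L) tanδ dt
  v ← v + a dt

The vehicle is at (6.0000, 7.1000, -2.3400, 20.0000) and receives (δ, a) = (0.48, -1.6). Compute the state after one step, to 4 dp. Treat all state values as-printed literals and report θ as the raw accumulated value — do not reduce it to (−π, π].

x' = 6.0000 + 20.0000·cos(-2.3400)·0.05 = 5.3044
y' = 7.1000 + 20.0000·sin(-2.3400)·0.05 = 6.3815
θ' = -2.3400 + (20.0000/3.0)·tan(0.48)·0.05 = -2.1665
v' = 20.0000 − 1.6000·0.05 = 19.9200

(5.3044, 6.3815, -2.1665, 19.9200)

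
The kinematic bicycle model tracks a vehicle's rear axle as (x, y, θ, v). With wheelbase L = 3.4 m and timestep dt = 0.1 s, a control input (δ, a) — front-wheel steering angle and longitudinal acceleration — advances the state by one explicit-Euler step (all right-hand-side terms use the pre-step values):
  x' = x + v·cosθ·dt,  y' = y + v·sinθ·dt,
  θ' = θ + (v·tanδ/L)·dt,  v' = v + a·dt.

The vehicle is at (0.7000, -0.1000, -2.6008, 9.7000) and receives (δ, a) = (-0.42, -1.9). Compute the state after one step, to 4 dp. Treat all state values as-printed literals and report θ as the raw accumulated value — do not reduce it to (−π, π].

x' = 0.7000 + 9.7000·cos(-2.6008)·0.1 = -0.1316
y' = -0.1000 + 9.7000·sin(-2.6008)·0.1 = -0.5994
θ' = -2.6008 + (9.7000/3.4)·tan(-0.42)·0.1 = -2.7282
v' = 9.7000 − 1.9000·0.1 = 9.5100

(-0.1316, -0.5994, -2.7282, 9.5100)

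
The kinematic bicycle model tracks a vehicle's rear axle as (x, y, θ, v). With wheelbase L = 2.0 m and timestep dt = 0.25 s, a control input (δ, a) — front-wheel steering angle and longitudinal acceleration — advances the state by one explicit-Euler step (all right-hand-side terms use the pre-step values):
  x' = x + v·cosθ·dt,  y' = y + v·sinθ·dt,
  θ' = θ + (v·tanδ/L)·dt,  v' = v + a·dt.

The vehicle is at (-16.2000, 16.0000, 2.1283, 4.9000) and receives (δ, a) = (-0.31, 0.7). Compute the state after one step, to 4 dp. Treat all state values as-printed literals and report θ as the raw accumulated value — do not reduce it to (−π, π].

x' = -16.2000 + 4.9000·cos(2.1283)·0.25 = -16.8481
y' = 16.0000 + 4.9000·sin(2.1283)·0.25 = 17.0395
θ' = 2.1283 + (4.9000/2.0)·tan(-0.31)·0.25 = 1.9321
v' = 4.9000 + 0.7000·0.25 = 5.0750

(-16.8481, 17.0395, 1.9321, 5.0750)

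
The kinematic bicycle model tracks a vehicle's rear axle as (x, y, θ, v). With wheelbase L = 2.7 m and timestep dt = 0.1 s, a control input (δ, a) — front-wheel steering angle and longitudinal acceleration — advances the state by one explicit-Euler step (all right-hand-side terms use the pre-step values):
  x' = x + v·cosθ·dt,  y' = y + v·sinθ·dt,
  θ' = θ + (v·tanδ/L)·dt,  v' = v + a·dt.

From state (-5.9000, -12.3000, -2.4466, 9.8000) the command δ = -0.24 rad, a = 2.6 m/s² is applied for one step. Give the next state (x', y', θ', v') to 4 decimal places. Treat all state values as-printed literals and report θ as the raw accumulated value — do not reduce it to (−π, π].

x' = -5.9000 + 9.8000·cos(-2.4466)·0.1 = -6.6527
y' = -12.3000 + 9.8000·sin(-2.4466)·0.1 = -12.9276
θ' = -2.4466 + (9.8000/2.7)·tan(-0.24)·0.1 = -2.5354
v' = 9.8000 + 2.6000·0.1 = 10.0600

(-6.6527, -12.9276, -2.5354, 10.0600)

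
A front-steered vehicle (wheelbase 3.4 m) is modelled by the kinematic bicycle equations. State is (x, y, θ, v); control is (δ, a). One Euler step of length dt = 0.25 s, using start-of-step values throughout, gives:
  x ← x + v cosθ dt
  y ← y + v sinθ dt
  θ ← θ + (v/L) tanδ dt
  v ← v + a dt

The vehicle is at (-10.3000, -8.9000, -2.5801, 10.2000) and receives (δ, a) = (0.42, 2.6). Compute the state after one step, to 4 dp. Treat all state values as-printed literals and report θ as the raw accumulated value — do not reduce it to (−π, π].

(-12.4585, -10.2577, -2.2452, 10.8500)

x' = -10.3000 + 10.2000·cos(-2.5801)·0.25 = -12.4585
y' = -8.9000 + 10.2000·sin(-2.5801)·0.25 = -10.2577
θ' = -2.5801 + (10.2000/3.4)·tan(0.42)·0.25 = -2.2452
v' = 10.2000 + 2.6000·0.25 = 10.8500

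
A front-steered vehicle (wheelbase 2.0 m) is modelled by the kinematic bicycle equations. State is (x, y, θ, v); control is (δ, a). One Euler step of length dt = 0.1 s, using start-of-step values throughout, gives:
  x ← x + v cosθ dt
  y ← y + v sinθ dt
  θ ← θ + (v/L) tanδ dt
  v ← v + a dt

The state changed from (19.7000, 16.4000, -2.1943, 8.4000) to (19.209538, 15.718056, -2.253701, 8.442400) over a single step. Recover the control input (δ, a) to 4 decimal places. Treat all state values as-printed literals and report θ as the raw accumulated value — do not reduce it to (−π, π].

δ = -0.1405, a = 0.4240

a = (v'−v)/dt = (0.042400)/0.1 = 0.4240
Δθ = θ'−θ = -0.059401;  (v·dt/L) = 8.4000·0.1/2.0 = 0.420000
tan δ = Δθ·L/(v·dt) = -0.141431  →  δ = -0.1405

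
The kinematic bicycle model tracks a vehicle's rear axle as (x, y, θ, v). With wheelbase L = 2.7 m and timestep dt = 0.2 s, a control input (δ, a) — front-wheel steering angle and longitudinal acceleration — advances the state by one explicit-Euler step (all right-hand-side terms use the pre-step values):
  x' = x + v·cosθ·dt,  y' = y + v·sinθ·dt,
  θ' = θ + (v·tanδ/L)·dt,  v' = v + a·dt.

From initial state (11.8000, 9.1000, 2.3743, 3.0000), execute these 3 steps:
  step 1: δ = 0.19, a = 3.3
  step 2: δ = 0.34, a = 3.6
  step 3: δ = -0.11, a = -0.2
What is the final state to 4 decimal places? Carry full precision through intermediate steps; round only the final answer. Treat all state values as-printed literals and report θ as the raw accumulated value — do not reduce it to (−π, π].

after step 1 (δ=0.19, a=3.3): (11.368124, 9.516513, 2.417038, 3.660000)
after step 2 (δ=0.34, a=3.6): (10.820007, 10.001685, 2.512940, 4.380000)
after step 3 (δ=-0.11, a=-0.2): (10.111480, 10.516821, 2.477106, 4.340000)

(10.1115, 10.5168, 2.4771, 4.3400)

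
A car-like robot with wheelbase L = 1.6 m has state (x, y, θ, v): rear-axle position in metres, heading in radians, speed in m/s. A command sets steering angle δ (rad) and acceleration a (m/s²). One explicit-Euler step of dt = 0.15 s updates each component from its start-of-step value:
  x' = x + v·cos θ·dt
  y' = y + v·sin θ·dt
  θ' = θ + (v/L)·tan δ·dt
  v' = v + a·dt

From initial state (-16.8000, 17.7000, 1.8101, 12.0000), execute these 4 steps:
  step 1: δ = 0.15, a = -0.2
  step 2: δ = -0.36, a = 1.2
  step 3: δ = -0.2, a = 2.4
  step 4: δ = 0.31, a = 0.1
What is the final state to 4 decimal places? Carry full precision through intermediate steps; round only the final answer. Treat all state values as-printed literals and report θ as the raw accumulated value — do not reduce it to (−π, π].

(-17.4642, 24.7392, 1.7025, 12.5250)

after step 1 (δ=0.15, a=-0.2): (-17.226647, 19.448706, 1.980127, 11.970000)
after step 2 (δ=-0.36, a=1.2): (-17.941248, 21.095875, 1.557733, 12.150000)
after step 3 (δ=-0.2, a=2.4): (-17.917440, 22.918219, 1.326833, 12.510000)
after step 4 (δ=0.31, a=0.1): (-17.464171, 24.739153, 1.702517, 12.525000)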